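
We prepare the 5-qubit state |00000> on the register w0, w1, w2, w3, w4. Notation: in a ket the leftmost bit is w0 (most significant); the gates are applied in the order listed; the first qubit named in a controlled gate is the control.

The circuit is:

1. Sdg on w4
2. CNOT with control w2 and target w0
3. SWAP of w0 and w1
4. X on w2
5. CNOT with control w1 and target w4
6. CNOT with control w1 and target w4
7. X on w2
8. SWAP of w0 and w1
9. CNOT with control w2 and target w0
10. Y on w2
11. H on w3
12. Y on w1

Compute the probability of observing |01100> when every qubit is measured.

Outcome |01100> occurs with probability 1/2.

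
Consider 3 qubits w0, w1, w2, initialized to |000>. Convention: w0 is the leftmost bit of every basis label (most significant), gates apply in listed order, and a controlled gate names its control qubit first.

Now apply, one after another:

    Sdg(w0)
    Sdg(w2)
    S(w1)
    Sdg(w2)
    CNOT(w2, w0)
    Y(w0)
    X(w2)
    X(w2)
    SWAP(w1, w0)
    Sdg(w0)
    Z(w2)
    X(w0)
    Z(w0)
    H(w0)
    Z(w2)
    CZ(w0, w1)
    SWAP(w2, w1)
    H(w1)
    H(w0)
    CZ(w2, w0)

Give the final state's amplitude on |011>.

The final state's coefficient on |011> equals -sqrt(2)*I/2.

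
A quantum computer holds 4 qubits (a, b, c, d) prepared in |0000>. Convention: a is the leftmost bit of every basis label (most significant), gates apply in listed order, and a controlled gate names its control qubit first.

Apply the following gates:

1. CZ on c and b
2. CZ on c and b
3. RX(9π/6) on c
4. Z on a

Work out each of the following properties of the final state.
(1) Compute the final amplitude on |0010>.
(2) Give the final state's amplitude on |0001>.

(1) |0010> carries amplitude -sqrt(2)*I/2 in the final state. Key observation: the block from step 1 through step 2 cancels to the identity and can be dropped.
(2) The amplitude on |0001> is 0.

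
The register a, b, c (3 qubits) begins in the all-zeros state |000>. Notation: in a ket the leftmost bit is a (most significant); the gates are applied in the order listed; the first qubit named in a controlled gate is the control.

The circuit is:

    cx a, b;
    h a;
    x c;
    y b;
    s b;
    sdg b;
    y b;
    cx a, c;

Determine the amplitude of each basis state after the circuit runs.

After the circuit, the state carries amplitude sqrt(2)/2 on |001>, sqrt(2)/2 on |100>, and 0 on every other basis state. Key observation: steps 4-7 multiply out to the identity, so the circuit reduces to the remaining gates.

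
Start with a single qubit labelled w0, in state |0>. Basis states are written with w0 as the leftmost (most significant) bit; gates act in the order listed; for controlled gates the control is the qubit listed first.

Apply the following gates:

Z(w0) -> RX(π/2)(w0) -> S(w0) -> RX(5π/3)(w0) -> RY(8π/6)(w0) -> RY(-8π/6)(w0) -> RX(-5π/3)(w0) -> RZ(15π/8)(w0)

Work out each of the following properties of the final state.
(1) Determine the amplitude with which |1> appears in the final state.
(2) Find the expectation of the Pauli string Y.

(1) The amplitude on |1> is sqrt(2)*exp(15*I*pi/16)/2.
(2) The expectation value of Y is (-exp(3*I*pi/4) + I)*exp(7*I*pi/8)/2.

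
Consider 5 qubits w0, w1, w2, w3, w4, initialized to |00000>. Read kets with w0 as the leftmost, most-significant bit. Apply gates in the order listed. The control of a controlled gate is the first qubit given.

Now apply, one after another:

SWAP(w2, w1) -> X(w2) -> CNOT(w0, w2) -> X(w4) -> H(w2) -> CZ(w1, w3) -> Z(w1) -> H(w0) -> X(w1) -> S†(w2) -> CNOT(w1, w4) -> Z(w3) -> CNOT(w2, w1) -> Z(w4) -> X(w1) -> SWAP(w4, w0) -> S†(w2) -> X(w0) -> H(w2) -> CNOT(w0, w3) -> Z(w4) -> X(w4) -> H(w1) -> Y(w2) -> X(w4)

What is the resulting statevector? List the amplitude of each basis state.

The final amplitudes are I/2 on |10110>, -I/2 on |10111>, -I/2 on |11010>, I/2 on |11011>, and 0 on every other basis state.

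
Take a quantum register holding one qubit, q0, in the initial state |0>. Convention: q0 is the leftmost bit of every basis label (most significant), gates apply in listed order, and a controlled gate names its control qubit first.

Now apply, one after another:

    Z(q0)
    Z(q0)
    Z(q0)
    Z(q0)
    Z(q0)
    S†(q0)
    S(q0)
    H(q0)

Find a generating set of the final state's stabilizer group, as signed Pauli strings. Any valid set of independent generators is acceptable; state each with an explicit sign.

The stabilizer group can be generated by +X, among other valid generating sets.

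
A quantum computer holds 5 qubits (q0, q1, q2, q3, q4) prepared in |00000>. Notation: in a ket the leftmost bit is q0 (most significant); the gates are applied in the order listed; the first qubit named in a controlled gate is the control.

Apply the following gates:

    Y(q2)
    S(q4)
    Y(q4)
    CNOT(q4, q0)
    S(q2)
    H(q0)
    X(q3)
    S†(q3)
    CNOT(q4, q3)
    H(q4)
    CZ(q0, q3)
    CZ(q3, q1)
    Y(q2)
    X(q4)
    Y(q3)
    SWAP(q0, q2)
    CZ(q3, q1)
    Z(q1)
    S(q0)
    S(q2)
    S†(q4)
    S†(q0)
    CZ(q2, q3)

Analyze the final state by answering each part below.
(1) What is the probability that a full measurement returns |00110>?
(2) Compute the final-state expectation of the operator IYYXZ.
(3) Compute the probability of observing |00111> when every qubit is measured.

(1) Outcome |00110> occurs with probability 1/4.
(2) The observable IYYXZ averages to 0.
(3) Outcome |00111> occurs with probability 1/4.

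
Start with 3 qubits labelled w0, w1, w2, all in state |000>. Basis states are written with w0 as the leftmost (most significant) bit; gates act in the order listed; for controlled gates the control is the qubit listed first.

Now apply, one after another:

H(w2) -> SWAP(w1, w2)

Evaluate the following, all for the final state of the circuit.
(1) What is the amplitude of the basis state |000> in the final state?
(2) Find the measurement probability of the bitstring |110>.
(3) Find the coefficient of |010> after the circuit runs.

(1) The final state's coefficient on |000> equals sqrt(2)/2.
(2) The probability of measuring |110> is 0.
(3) |010> carries amplitude sqrt(2)/2 in the final state.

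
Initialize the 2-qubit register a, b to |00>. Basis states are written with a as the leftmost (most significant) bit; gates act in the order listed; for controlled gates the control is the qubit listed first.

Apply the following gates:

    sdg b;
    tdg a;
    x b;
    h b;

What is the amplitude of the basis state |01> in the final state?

The final state's coefficient on |01> equals -sqrt(2)/2.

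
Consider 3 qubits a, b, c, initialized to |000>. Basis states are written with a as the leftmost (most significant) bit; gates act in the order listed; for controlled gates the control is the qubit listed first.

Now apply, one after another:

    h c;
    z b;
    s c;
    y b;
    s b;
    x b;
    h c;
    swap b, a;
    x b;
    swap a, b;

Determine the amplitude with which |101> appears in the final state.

The final state's coefficient on |101> equals -1/2 + I/2.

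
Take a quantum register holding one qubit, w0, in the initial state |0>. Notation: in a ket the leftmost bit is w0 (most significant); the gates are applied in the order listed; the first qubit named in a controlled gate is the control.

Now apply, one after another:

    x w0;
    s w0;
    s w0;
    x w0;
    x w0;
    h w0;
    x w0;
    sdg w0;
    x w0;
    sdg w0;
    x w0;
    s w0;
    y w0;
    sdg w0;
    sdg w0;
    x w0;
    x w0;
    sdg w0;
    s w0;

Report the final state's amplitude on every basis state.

The final amplitudes are sqrt(2)*I/2 on |0>, -sqrt(2)/2 on |1>.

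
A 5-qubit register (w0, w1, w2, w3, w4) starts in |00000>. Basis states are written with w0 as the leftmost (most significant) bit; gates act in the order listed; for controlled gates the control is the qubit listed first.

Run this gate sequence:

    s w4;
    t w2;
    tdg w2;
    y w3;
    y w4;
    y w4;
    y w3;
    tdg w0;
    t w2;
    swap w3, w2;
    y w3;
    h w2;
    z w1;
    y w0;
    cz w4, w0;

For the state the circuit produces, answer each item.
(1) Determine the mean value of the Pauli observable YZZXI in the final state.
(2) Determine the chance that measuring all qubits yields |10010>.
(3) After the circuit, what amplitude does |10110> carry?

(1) The expectation value of YZZXI is 0.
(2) Outcome |10010> occurs with probability 1/2.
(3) |10110> carries amplitude -sqrt(2)/2 in the final state.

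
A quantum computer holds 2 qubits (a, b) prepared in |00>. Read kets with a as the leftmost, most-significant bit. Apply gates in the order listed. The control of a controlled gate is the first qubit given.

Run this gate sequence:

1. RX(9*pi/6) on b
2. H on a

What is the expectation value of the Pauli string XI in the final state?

The expectation value of XI is 1.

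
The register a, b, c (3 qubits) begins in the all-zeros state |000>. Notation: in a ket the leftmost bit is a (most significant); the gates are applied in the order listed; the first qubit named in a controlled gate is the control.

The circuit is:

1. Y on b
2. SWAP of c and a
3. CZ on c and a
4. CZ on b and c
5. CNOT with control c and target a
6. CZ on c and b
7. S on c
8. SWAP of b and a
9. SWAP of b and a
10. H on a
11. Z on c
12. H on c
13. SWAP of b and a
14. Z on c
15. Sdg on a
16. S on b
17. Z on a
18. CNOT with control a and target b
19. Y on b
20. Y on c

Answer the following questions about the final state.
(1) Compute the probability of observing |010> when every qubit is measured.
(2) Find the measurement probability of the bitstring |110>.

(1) The probability of measuring |010> is 0. Key observation: the block from step 8 through step 9 cancels to the identity and can be dropped.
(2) The probability of measuring |110> is 1/4.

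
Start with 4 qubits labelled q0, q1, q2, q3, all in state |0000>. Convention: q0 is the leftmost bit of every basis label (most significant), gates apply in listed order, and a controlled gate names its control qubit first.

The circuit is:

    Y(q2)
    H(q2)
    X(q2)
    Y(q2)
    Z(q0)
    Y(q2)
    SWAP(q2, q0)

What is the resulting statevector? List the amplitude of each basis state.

The resulting statevector has amplitude -sqrt(2)*I/2 on |0000>, sqrt(2)*I/2 on |1000>, and 0 on every other basis state.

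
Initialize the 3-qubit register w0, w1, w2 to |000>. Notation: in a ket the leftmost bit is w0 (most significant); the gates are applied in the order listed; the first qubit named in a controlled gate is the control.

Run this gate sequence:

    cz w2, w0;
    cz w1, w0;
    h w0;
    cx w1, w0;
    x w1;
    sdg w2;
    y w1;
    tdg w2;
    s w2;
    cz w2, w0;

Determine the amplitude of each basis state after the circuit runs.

The resulting statevector has amplitude -sqrt(2)*I/2 on |000>, -sqrt(2)*I/2 on |100>, and 0 on every other basis state.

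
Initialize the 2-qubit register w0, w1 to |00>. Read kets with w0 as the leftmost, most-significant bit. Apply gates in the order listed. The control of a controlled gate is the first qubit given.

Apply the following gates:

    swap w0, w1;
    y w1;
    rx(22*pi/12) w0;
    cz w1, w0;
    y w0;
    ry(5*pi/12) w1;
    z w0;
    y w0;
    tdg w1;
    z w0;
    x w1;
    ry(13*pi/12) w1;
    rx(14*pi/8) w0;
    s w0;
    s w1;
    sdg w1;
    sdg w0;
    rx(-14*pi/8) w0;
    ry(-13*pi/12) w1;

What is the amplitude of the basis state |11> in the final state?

The amplitude on |11> is -3*sqrt(2*sqrt(2) + 4)/16 - sqrt(4 - 2*sqrt(2))/16 + sqrt(12 - 6*sqrt(2))/16 + sqrt(6*sqrt(2) + 12)/16. Key observation: the block from step 12 through step 19 cancels to the identity and can be dropped.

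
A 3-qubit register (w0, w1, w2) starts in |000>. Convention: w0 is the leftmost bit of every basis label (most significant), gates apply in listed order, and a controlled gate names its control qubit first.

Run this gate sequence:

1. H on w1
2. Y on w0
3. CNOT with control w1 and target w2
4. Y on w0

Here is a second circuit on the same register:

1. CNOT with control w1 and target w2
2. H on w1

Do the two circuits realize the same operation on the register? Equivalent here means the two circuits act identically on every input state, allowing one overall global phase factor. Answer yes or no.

No — the two circuits implement different unitaries, even allowing a global phase.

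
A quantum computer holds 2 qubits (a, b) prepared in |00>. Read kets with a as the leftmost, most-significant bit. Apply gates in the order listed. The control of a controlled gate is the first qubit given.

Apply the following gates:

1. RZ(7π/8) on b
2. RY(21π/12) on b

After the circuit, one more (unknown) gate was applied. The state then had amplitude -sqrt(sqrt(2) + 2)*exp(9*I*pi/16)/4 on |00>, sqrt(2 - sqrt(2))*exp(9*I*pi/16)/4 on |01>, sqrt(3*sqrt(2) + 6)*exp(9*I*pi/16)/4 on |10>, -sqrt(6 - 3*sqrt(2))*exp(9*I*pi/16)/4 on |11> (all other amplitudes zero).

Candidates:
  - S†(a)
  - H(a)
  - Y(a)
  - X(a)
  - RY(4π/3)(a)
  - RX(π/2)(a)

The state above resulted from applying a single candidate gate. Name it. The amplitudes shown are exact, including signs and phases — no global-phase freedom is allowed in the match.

The unique candidate consistent with the amplitudes is RY(4π/3)(a).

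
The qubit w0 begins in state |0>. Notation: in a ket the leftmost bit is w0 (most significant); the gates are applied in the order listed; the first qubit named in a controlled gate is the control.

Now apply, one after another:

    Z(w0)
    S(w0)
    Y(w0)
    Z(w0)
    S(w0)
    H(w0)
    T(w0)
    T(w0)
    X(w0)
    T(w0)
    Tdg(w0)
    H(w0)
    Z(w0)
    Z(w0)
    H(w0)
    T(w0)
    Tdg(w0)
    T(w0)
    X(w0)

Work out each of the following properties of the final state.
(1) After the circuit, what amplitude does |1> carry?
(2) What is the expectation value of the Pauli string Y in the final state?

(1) |1> carries amplitude -sqrt(2)*I/2 in the final state. Key observation: steps 10-17 multiply out to the identity, so the circuit reduces to the remaining gates.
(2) The observable Y averages to -sqrt(2)/2.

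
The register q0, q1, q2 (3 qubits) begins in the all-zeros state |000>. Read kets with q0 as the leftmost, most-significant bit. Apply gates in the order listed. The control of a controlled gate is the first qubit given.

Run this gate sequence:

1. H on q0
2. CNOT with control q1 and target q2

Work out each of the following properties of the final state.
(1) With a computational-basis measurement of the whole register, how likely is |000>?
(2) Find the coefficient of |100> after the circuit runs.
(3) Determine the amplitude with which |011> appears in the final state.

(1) A full measurement returns |000> with probability 1/2.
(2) The final state's coefficient on |100> equals sqrt(2)/2.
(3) The final state's coefficient on |011> equals 0.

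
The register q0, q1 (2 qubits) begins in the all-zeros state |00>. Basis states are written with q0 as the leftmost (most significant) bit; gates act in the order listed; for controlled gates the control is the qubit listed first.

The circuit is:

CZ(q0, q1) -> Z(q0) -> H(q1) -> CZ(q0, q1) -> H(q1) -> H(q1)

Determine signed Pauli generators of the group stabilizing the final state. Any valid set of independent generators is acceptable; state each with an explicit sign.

One valid set of independent stabilizer generators is +IX, +ZI (any independent generating set of the same group is equally correct). Key observation: the block from step 5 through step 6 cancels to the identity and can be dropped.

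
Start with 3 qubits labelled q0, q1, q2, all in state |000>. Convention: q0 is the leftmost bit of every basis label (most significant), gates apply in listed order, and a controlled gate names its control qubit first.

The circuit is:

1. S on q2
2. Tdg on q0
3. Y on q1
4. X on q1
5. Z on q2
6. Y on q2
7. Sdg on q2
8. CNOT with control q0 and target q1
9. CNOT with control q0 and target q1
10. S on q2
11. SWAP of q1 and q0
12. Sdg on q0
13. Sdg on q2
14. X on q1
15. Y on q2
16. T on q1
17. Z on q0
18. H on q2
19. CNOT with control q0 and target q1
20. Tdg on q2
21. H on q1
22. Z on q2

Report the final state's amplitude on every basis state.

After the circuit, the state carries amplitude exp(I*pi/4)/2 on |000>, -1/2 on |001>, -exp(I*pi/4)/2 on |010>, 1/2 on |011>, 0 on |100>, 0 on |101>, 0 on |110>, 0 on |111>. Key observation: gates 7-10 undo each other exactly, leaving only the rest of the circuit to track.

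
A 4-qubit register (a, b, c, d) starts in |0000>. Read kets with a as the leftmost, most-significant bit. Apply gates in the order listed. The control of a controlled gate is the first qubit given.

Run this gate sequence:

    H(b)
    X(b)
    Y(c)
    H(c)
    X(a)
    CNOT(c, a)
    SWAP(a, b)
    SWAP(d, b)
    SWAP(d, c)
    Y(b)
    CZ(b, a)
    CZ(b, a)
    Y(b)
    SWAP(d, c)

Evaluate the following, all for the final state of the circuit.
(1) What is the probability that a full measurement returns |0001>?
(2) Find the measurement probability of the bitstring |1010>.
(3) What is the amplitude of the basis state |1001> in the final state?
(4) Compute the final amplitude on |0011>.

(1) A full measurement returns |0001> with probability 1/4. Key observation: steps 9-14 multiply out to the identity, so the circuit reduces to the remaining gates.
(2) Outcome |1010> occurs with probability 1/4.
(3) The amplitude on |1001> is I/2.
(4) |0011> carries amplitude 0 in the final state.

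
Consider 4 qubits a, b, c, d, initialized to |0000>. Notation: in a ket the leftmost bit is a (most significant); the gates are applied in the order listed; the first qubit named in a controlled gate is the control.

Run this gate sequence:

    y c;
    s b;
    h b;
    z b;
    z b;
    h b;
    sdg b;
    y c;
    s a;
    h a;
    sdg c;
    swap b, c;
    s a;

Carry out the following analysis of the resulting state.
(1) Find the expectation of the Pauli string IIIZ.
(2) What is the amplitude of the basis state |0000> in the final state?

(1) In the final state, IIIZ has expectation 1. Key observation: steps 1-8 multiply out to the identity, so the circuit reduces to the remaining gates.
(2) The amplitude on |0000> is sqrt(2)/2.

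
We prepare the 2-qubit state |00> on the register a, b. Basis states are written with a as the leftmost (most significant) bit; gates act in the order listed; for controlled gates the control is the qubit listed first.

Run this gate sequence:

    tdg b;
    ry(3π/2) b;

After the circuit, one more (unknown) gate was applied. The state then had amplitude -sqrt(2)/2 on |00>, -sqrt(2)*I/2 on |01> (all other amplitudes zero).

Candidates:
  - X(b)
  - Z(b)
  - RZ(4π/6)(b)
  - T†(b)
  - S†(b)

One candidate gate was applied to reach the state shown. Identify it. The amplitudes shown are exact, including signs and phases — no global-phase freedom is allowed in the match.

It was S†(b) that produced the state shown.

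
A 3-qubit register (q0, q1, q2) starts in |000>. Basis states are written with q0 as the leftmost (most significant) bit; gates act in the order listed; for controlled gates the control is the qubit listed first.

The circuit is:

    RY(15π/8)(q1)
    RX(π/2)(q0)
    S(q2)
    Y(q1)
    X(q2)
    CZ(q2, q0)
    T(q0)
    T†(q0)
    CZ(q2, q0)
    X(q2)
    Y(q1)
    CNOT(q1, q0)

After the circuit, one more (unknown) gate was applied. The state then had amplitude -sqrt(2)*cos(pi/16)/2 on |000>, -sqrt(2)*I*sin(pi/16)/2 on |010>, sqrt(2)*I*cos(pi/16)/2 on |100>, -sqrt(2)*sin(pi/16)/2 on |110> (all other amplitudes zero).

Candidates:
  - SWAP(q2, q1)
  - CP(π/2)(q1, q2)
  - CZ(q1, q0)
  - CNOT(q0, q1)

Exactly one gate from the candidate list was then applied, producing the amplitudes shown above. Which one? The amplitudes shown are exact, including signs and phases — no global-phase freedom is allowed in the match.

The applied gate was CZ(q1, q0). Key observation: steps 4-11 multiply out to the identity, so the circuit reduces to the remaining gates.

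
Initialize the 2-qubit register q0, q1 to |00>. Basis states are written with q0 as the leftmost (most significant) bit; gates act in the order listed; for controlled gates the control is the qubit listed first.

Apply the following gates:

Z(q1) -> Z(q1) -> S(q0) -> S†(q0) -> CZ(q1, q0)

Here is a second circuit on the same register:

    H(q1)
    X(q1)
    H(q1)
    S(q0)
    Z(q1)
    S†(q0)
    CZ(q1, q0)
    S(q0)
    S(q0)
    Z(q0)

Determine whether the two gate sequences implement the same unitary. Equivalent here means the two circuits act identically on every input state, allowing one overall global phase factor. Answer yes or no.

Yes — the two circuits implement the same unitary up to a global phase.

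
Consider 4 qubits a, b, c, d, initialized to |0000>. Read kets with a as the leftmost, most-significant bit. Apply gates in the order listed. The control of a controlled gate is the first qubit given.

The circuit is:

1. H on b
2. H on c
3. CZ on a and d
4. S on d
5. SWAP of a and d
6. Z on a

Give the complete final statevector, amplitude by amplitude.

The resulting statevector has amplitude 1/2 on |0000>, 1/2 on |0010>, 1/2 on |0100>, 1/2 on |0110>, and 0 on every other basis state.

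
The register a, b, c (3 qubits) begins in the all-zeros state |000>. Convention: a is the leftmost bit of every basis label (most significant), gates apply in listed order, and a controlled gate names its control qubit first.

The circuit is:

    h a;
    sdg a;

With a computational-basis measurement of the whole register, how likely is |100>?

The probability of measuring |100> is 1/2.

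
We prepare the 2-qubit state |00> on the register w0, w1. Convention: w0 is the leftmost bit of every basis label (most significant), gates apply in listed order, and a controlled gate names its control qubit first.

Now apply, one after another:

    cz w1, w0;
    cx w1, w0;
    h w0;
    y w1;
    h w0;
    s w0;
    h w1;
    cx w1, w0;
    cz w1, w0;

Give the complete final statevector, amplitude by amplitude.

The final amplitudes are sqrt(2)*I/2 on |00>, 0 on |01>, 0 on |10>, sqrt(2)*I/2 on |11>.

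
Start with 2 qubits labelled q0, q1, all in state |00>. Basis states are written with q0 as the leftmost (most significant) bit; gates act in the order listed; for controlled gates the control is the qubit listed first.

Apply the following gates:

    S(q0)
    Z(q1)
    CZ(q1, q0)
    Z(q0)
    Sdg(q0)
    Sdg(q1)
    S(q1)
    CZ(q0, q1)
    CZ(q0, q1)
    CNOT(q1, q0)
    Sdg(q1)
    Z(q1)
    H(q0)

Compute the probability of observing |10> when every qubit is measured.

Outcome |10> occurs with probability 1/2. Key observation: gates 8-9 undo each other exactly, leaving only the rest of the circuit to track.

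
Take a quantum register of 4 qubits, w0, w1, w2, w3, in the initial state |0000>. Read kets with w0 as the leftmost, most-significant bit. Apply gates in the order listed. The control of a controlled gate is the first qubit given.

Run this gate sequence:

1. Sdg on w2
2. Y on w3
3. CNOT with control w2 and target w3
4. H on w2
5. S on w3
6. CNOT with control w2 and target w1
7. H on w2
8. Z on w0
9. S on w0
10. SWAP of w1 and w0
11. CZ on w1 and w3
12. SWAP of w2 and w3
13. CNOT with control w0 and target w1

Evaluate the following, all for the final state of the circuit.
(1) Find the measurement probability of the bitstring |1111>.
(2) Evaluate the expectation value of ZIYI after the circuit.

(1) Outcome |1111> occurs with probability 1/4.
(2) In the final state, ZIYI has expectation 0.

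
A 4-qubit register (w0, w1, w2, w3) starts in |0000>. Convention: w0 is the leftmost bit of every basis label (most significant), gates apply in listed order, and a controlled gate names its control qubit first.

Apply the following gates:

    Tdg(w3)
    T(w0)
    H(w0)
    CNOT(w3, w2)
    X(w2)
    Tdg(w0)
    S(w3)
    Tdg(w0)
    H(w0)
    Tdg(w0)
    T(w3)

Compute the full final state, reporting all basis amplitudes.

The resulting statevector has amplitude 1/2 - I/2 on |0010>, sqrt(2)/2 on |1010>, and 0 on every other basis state.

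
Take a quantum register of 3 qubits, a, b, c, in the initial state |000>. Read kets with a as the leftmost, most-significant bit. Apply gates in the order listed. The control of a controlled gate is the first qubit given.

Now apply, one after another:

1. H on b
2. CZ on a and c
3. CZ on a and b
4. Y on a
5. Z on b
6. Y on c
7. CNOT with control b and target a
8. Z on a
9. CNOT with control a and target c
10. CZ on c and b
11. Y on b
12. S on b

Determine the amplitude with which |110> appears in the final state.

|110> carries amplitude -sqrt(2)/2 in the final state.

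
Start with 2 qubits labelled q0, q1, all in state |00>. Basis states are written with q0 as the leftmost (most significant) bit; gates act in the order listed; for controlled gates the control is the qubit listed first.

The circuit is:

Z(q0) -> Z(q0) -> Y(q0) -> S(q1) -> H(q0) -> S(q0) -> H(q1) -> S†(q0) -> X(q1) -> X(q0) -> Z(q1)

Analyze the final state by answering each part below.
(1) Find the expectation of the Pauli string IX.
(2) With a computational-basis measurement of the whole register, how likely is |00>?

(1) The expectation value of IX is -1.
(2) Outcome |00> occurs with probability 1/4.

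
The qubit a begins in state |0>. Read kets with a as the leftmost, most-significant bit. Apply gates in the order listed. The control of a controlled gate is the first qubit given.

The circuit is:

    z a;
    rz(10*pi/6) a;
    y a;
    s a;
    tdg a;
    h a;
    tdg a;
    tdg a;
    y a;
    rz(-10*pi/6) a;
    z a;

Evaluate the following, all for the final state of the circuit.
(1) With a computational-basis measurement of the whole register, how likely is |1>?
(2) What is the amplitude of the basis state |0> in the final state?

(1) Outcome |1> occurs with probability 1/2.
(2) The final state's coefficient on |0> equals sqrt(2)*exp(3*I*pi/4)/2.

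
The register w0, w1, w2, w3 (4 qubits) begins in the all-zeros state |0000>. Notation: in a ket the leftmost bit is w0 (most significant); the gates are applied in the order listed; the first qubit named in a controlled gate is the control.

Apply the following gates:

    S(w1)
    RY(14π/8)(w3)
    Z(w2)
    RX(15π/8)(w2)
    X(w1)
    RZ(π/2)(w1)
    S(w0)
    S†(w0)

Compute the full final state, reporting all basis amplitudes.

After the circuit, the state carries amplitude sqrt(sqrt(2) + 2)*exp(I*pi/4)*cos(pi/16)/2 on |0100>, -sqrt(2 - sqrt(2))*exp(I*pi/4)*cos(pi/16)/2 on |0101>, sqrt(sqrt(2) + 2)*exp(3*I*pi/4)*sin(pi/16)/2 on |0110>, -sqrt(2 - sqrt(2))*exp(3*I*pi/4)*sin(pi/16)/2 on |0111>, and 0 on every other basis state. Key observation: the block from step 7 through step 8 cancels to the identity and can be dropped.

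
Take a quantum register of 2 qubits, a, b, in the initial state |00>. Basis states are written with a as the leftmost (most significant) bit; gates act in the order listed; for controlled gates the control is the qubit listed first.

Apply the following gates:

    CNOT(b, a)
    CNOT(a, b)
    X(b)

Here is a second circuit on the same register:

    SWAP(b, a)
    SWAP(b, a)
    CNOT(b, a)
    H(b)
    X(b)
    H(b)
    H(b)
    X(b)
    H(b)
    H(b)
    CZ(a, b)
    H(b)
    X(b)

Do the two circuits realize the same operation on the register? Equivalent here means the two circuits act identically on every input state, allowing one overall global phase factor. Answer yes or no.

Yes, they are equivalent — the unitaries differ by at most a global phase.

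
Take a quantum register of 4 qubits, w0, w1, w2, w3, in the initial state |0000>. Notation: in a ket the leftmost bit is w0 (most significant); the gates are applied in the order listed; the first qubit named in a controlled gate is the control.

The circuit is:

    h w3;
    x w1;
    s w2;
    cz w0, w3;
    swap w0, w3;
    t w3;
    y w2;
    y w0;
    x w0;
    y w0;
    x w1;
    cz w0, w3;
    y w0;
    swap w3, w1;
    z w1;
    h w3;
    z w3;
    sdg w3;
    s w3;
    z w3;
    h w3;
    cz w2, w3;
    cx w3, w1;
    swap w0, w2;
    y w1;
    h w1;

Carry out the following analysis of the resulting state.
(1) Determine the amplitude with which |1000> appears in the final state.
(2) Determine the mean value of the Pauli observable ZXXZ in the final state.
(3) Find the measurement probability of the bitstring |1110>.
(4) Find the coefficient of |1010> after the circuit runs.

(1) The amplitude on |1000> is -I/2. Key observation: the block from step 16 through step 21 cancels to the identity and can be dropped.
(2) The observable ZXXZ averages to -1.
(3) A full measurement returns |1110> with probability 1/4.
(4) The amplitude on |1010> is I/2.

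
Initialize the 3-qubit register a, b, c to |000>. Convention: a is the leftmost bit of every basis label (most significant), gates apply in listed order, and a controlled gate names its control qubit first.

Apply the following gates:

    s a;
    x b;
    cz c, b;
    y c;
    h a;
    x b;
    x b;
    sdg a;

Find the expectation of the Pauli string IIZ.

The expectation value of IIZ is -1.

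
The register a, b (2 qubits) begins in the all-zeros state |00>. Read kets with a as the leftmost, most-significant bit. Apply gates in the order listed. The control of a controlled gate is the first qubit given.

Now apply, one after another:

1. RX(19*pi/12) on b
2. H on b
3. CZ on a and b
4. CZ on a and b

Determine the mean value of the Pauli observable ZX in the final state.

The observable ZX averages to -sqrt(2)/4 + sqrt(6)/4. Key observation: the block from step 3 through step 4 cancels to the identity and can be dropped.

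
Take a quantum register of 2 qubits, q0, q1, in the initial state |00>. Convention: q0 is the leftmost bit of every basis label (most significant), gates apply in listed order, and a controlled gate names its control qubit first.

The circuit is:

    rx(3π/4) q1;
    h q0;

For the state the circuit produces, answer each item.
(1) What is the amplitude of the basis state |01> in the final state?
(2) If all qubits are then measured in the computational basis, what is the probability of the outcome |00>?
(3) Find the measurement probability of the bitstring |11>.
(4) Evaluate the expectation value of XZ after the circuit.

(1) The amplitude on |01> is -I*sqrt(2*sqrt(2) + 4)/4.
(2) Outcome |00> occurs with probability 1/4 - sqrt(2)/8.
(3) A full measurement returns |11> with probability sqrt(2)/8 + 1/4.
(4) The observable XZ averages to -sqrt(2)/2.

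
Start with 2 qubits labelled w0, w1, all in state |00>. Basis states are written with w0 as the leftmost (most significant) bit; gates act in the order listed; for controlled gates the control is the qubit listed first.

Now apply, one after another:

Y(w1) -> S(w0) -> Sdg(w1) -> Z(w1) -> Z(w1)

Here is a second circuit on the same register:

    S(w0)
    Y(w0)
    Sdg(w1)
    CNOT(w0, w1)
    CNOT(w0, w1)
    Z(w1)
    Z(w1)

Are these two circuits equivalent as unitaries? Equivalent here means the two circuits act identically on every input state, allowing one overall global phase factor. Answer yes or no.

No, they are not equivalent — no single phase factor reconciles the two unitaries.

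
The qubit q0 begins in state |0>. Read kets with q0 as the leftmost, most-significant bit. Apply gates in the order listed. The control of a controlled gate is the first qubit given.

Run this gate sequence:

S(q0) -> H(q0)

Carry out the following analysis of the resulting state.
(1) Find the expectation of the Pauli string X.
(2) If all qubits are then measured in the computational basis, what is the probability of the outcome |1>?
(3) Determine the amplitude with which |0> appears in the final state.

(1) In the final state, X has expectation 1.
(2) The probability of measuring |1> is 1/2.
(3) The amplitude on |0> is sqrt(2)/2.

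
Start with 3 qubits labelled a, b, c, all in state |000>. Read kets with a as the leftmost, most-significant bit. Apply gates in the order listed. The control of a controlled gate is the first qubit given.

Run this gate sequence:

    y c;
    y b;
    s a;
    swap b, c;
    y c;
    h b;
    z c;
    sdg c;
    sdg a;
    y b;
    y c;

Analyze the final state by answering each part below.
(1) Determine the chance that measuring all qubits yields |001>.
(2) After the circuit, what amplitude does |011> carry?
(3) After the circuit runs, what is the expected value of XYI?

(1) The probability of measuring |001> is 1/2.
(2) The amplitude on |011> is -sqrt(2)*I/2.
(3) The expectation value of XYI is 0.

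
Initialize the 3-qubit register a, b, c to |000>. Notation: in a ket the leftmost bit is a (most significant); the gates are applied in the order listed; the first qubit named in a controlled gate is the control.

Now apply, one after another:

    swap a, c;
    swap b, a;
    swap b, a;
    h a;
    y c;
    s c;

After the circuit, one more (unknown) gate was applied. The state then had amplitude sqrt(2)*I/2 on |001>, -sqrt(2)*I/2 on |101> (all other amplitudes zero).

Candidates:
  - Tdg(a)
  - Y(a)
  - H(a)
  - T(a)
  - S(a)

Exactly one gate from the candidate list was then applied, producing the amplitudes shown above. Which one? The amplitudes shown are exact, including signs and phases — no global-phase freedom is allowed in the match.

It was Y(a) that produced the state shown. Key observation: the block from step 2 through step 3 cancels to the identity and can be dropped.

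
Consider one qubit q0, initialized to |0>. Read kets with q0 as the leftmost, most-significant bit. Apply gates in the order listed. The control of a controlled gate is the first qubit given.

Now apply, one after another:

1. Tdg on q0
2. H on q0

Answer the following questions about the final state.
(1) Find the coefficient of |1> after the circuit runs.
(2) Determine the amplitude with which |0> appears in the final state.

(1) |1> carries amplitude sqrt(2)/2 in the final state.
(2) |0> carries amplitude sqrt(2)/2 in the final state.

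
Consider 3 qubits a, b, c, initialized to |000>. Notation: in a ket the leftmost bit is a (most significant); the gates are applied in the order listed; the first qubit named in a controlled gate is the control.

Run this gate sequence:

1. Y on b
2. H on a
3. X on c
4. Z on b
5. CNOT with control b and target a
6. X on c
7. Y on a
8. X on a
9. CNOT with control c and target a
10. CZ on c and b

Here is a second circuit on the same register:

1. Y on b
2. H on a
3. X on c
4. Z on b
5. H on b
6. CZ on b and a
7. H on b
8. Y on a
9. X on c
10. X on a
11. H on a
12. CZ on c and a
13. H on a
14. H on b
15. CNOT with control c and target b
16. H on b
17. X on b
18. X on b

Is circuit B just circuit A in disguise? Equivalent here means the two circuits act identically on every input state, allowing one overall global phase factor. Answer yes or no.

No: there is an input state on which the two circuits produce genuinely different outputs (not merely differing by a phase).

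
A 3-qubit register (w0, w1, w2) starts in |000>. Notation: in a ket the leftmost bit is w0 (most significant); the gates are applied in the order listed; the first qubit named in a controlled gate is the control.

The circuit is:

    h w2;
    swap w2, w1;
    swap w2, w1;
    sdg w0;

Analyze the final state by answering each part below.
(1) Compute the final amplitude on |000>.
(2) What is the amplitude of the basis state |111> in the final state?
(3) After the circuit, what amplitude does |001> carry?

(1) The amplitude on |000> is sqrt(2)/2.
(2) The amplitude on |111> is 0.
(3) The amplitude on |001> is sqrt(2)/2.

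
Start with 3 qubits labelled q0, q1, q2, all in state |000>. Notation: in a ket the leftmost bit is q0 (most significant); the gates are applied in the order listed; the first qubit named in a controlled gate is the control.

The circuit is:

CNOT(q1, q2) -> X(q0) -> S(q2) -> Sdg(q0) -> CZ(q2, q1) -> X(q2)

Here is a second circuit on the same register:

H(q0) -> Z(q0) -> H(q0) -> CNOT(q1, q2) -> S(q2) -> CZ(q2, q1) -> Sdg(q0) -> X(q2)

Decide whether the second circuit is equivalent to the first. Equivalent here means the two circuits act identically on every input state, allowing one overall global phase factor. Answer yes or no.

Yes — the two circuits implement the same unitary up to a global phase.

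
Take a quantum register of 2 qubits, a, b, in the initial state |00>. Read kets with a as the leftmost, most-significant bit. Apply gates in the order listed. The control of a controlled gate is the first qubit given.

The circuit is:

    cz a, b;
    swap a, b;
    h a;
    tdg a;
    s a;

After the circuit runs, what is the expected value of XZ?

In the final state, XZ has expectation sqrt(2)/2.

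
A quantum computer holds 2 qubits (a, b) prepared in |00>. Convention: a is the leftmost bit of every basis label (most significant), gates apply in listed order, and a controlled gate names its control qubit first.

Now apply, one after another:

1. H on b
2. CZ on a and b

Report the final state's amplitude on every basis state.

After the circuit, the state carries amplitude sqrt(2)/2 on |00>, sqrt(2)/2 on |01>, 0 on |10>, 0 on |11>.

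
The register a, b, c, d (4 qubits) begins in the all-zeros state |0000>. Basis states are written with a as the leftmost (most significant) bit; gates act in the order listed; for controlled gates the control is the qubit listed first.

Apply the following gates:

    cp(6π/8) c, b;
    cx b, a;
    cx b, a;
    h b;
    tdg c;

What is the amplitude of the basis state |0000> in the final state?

The final state's coefficient on |0000> equals sqrt(2)/2. Key observation: gates 2-3 undo each other exactly, leaving only the rest of the circuit to track.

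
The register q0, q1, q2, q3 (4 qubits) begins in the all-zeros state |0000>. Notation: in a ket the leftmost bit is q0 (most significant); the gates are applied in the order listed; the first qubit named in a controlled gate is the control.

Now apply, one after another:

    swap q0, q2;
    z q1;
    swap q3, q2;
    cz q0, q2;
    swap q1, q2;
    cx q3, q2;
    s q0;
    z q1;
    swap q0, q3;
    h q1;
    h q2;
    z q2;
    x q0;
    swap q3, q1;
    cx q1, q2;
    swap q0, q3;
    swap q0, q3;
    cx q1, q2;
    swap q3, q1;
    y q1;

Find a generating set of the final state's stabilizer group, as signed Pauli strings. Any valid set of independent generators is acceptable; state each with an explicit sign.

The stabilizer group can be generated by -IXII, -IIXI, -ZIII, +IIIZ, among other valid generating sets. Key observation: steps 14-19 multiply out to the identity, so the circuit reduces to the remaining gates.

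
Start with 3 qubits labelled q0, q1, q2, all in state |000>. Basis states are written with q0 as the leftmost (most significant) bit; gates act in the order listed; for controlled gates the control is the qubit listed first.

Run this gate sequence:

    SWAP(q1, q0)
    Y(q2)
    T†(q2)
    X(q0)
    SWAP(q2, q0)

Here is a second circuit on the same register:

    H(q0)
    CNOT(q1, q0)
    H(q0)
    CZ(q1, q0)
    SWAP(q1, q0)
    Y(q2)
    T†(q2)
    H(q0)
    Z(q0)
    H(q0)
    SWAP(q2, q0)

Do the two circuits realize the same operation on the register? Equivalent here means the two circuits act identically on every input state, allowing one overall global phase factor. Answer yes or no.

Yes — the two circuits implement the same unitary up to a global phase.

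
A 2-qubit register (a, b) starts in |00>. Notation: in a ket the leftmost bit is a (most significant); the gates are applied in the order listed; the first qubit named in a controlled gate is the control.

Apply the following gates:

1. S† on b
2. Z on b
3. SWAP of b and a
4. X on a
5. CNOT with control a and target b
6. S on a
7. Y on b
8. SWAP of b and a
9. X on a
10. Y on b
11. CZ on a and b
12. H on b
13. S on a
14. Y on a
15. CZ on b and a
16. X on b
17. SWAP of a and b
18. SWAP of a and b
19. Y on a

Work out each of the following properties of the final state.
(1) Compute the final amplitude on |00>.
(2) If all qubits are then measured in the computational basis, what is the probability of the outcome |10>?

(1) |00> carries amplitude 0 in the final state.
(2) The probability of measuring |10> is 1/2.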